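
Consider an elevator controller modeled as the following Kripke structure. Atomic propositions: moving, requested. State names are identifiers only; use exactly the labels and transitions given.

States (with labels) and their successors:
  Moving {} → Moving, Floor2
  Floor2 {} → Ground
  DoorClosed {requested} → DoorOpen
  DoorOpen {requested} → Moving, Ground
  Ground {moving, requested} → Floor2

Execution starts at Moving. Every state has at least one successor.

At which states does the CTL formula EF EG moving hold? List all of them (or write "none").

none

States satisfying EG moving: ∅.
States satisfying EF EG moving: ∅.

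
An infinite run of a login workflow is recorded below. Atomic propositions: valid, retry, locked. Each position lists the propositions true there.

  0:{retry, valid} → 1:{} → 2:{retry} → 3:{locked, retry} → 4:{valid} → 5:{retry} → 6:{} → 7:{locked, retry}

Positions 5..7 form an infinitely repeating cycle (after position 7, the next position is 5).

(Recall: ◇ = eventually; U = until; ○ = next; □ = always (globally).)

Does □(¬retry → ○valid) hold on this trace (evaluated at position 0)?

Violated

¬retry → ○valid must hold at every position from 0 onward. It fails at position 1, so □(¬retry → ○valid) is false.
Positions where ¬retry holds: 1, 4, 6.
Check ○valid at each: 1→fails, 4→fails, 6→fails.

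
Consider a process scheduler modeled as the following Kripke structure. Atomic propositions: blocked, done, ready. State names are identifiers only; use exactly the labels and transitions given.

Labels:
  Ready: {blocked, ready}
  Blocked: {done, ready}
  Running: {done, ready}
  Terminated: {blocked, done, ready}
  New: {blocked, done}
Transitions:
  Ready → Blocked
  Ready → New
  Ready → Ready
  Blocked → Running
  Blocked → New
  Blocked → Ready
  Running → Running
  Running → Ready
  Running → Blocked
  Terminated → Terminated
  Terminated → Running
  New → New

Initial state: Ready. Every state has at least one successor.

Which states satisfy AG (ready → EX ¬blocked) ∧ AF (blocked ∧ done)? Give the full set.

States satisfying ready → EX ¬blocked: {Ready, Blocked, Running, Terminated, New}.
States satisfying AG (ready → EX ¬blocked): {Ready, Blocked, Running, Terminated, New}.
States satisfying blocked ∧ done: {Terminated, New}.
States satisfying AF (blocked ∧ done): {Terminated, New}.
States satisfying AG (ready → EX ¬blocked) ∧ AF (blocked ∧ done): {Terminated, New}.

{Terminated, New}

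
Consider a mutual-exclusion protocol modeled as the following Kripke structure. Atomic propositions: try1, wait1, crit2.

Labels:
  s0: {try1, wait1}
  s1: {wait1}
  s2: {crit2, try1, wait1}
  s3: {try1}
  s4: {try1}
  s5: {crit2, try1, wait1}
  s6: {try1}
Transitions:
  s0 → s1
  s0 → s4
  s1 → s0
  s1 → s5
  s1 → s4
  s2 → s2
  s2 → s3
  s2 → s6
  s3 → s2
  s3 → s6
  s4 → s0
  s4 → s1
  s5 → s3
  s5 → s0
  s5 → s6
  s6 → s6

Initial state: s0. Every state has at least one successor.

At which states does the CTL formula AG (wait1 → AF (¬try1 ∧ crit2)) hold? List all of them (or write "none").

{s6}

States satisfying wait1 → AF (¬try1 ∧ crit2): {s3, s4, s6}.
States satisfying AG (wait1 → AF (¬try1 ∧ crit2)): {s6}.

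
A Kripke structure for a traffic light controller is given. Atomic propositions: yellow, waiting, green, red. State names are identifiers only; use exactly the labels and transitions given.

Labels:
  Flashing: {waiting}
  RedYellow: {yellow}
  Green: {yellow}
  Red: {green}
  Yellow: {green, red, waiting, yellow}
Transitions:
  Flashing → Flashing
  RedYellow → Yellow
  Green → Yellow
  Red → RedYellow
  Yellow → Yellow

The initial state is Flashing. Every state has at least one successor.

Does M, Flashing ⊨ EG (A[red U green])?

States satisfying A[red U green]: {Red, Yellow}.
States satisfying EG (A[red U green]): {Yellow}.
No suitable path/successor from Flashing witnesses the formula.
Flashing ∉ Sat(EG (A[red U green])).

Violated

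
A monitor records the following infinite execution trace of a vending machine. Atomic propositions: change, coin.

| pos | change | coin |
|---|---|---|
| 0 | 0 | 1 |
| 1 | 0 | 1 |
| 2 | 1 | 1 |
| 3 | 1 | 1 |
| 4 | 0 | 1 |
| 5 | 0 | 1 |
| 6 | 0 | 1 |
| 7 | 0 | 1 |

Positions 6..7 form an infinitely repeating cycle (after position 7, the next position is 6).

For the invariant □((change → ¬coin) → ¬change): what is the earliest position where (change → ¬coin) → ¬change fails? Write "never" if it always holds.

never

(change → ¬coin) → ¬change holds at every position 0..7, and those are all the positions the trace ever visits, so the invariant □((change → ¬coin) → ¬change) is never violated.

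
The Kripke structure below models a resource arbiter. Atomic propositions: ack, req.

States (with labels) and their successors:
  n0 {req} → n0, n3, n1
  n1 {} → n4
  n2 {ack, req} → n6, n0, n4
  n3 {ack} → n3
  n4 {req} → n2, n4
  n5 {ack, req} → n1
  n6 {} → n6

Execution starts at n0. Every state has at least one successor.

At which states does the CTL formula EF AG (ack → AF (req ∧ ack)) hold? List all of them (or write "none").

States satisfying AG (ack → AF (req ∧ ack)): {n6}.
States satisfying EF AG (ack → AF (req ∧ ack)): {n0, n1, n2, n4, n5, n6}.

{n0, n1, n2, n4, n5, n6}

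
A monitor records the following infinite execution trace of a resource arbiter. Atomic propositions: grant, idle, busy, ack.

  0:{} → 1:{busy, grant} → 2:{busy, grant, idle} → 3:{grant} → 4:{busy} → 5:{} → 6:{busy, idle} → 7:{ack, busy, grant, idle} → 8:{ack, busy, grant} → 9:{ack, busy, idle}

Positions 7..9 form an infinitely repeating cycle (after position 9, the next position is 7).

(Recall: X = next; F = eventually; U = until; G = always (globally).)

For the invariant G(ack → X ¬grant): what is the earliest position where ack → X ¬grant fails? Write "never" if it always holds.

7

Check ack → X ¬grant at each position in order: 0 ✓, 1 ✓, 2 ✓, 3 ✓, 4 ✓, 5 ✓, 6 ✓.
At position 7 the labels are {ack, busy, grant, idle} and the next position 8 has {ack, busy, grant}, so ack → X ¬grant is false there. This is the first violation.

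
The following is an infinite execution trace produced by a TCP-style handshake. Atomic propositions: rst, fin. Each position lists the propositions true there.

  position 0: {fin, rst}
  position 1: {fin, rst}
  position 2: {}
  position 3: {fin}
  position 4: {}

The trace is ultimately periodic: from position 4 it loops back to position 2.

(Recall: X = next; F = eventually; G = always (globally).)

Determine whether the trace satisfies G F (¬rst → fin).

Satisfied

F (¬rst → fin) holds at every position 0..4, and those are all positions ever visited, so G F (¬rst → fin) holds.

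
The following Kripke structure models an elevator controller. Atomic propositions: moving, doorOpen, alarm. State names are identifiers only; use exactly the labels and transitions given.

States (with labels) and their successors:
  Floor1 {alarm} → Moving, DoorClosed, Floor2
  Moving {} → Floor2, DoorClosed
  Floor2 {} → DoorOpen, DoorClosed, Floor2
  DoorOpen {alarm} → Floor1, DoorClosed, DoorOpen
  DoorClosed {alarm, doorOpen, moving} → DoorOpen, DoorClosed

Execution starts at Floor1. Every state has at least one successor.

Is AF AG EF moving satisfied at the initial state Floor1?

Satisfied

States satisfying AG EF moving: {Floor1, Moving, Floor2, DoorOpen, DoorClosed}.
States satisfying AF AG EF moving: {Floor1, Moving, Floor2, DoorOpen, DoorClosed}.
Floor1 ∈ Sat(AF AG EF moving).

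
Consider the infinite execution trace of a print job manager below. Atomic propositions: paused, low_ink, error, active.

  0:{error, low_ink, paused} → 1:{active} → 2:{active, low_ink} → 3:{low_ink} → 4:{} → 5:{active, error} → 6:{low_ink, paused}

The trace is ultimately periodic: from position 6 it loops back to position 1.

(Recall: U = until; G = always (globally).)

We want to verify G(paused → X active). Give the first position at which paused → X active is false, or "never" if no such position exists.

paused → X active holds at every position 0..6, and those are all the positions the trace ever visits, so the invariant G(paused → X active) is never violated.

never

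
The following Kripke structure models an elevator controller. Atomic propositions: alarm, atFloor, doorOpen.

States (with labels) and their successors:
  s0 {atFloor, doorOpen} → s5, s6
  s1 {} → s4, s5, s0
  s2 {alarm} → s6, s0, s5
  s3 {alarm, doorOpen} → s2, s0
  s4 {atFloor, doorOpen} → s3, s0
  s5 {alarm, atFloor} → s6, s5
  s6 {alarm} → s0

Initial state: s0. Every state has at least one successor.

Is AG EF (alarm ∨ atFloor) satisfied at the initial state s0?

States satisfying EF (alarm ∨ atFloor): {s0, s1, s2, s3, s4, s5, s6}.
States satisfying AG EF (alarm ∨ atFloor): {s0, s1, s2, s3, s4, s5, s6}.
Every state reachable from s0 satisfies EF (alarm ∨ atFloor).
s0 ∈ Sat(AG EF (alarm ∨ atFloor)).

Yes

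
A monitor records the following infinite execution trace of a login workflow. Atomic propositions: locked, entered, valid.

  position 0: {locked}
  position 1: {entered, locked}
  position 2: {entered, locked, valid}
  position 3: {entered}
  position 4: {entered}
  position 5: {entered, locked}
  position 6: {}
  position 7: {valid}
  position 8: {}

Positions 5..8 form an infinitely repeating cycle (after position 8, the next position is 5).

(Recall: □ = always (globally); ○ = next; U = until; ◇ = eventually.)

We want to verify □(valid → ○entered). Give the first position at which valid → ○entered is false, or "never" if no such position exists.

7

Check valid → ○entered at each position in order: 0 ✓, 1 ✓, 2 ✓, 3 ✓, 4 ✓, 5 ✓, 6 ✓.
At position 7 the labels are {valid} and the next position 8 has {}, so valid → ○entered is false there. This is the first violation.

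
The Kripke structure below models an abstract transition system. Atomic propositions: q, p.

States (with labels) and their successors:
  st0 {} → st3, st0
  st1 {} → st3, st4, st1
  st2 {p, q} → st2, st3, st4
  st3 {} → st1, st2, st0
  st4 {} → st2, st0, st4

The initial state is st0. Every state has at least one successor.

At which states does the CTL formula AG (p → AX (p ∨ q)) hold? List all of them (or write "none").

none

States satisfying p → AX (p ∨ q): {st0, st1, st3, st4}.
States satisfying AG (p → AX (p ∨ q)): ∅.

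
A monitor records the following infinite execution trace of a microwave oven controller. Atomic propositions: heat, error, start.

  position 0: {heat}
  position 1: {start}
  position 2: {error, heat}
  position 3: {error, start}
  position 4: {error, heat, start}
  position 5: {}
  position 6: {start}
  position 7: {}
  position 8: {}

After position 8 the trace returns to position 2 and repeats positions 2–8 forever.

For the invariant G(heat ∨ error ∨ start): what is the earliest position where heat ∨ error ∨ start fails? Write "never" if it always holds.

Check heat ∨ error ∨ start at each position in order: 0 ✓, 1 ✓, 2 ✓, 3 ✓, 4 ✓.
At position 5 the labels are {}, so heat ∨ error ∨ start is false there. This is the first violation.

5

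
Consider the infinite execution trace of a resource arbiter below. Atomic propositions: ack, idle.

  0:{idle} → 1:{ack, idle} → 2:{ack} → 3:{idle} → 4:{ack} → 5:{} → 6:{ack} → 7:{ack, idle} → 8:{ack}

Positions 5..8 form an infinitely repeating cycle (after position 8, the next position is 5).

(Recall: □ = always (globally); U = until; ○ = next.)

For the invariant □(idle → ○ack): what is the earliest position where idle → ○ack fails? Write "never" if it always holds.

never

idle → ○ack holds at every position 0..8, and those are all the positions the trace ever visits, so the invariant □(idle → ○ack) is never violated.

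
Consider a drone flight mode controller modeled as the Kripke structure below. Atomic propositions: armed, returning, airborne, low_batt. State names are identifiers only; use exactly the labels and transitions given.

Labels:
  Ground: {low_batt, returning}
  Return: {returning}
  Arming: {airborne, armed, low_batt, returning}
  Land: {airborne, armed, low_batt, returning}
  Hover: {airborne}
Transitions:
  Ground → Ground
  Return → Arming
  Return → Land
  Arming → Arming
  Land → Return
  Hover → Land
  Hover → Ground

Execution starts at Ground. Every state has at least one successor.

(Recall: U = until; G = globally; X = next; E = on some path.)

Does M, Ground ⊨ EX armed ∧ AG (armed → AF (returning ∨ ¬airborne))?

No

States satisfying armed: {Arming, Land}.
States satisfying EX armed: {Return, Arming, Hover}.
States satisfying armed → AF (returning ∨ ¬airborne): {Ground, Return, Arming, Land, Hover}.
States satisfying AG (armed → AF (returning ∨ ¬airborne)): {Ground, Return, Arming, Land, Hover}.
States satisfying EX armed ∧ AG (armed → AF (returning ∨ ¬airborne)): {Return, Arming, Hover}.
Ground ∉ Sat(EX armed ∧ AG (armed → AF (returning ∨ ¬airborne))).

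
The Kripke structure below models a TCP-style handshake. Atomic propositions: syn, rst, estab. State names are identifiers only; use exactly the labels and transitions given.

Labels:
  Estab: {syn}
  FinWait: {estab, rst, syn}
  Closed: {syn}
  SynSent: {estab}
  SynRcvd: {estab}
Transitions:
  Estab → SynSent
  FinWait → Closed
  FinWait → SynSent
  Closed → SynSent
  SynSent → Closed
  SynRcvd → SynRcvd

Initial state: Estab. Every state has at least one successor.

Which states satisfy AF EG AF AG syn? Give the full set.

States satisfying EG AF AG syn: ∅.
States satisfying AF EG AF AG syn: ∅.

none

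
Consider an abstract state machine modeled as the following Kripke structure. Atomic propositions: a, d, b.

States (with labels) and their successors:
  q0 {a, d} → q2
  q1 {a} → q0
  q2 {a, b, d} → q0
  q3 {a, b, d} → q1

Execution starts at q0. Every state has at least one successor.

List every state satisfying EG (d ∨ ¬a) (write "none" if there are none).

States satisfying d ∨ ¬a: {q0, q2, q3}.
States satisfying EG (d ∨ ¬a): {q0, q2}.

{q0, q2}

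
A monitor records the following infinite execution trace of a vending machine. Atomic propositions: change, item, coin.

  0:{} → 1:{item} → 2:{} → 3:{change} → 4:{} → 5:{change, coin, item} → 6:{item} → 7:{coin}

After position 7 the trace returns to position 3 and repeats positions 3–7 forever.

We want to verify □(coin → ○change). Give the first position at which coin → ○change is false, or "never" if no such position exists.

5

Check coin → ○change at each position in order: 0 ✓, 1 ✓, 2 ✓, 3 ✓, 4 ✓.
At position 5 the labels are {change, coin, item} and the next position 6 has {item}, so coin → ○change is false there. This is the first violation.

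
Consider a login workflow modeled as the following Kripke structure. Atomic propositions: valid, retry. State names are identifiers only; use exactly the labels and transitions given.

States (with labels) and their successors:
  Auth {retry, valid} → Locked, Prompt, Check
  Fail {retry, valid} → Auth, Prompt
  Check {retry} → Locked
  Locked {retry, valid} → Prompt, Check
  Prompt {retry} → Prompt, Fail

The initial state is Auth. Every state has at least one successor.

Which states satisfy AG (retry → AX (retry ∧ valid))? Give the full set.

none

States satisfying retry → AX (retry ∧ valid): {Check}.
States satisfying AG (retry → AX (retry ∧ valid)): ∅.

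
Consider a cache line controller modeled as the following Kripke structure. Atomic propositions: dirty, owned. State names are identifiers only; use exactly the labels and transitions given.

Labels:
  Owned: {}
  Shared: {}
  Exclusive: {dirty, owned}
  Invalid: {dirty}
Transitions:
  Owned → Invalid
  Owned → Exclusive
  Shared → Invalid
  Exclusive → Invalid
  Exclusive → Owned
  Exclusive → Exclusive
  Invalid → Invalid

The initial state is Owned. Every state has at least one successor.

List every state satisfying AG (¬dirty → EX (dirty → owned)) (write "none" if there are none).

States satisfying ¬dirty → EX (dirty → owned): {Owned, Exclusive, Invalid}.
States satisfying AG (¬dirty → EX (dirty → owned)): {Owned, Exclusive, Invalid}.

{Owned, Exclusive, Invalid}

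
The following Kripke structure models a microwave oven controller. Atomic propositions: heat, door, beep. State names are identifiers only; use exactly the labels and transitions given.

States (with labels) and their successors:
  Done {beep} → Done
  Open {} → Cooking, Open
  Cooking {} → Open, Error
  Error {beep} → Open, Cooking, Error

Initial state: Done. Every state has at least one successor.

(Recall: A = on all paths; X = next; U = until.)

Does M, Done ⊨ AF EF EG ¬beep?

Does not hold

States satisfying EF EG ¬beep: {Open, Cooking, Error}.
States satisfying AF EF EG ¬beep: {Open, Cooking, Error}.
There is a path from Done along which EF EG ¬beep never holds.
Done ∉ Sat(AF EF EG ¬beep).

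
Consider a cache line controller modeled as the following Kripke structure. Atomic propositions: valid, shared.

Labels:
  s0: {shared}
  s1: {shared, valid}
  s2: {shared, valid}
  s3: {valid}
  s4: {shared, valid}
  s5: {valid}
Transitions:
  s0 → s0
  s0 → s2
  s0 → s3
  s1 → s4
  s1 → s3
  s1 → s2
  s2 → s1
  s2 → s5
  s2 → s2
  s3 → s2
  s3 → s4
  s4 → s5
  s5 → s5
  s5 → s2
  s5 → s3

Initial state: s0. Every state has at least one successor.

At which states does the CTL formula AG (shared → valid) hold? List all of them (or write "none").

States satisfying shared → valid: {s1, s2, s3, s4, s5}.
States satisfying AG (shared → valid): {s1, s2, s3, s4, s5}.

{s1, s2, s3, s4, s5}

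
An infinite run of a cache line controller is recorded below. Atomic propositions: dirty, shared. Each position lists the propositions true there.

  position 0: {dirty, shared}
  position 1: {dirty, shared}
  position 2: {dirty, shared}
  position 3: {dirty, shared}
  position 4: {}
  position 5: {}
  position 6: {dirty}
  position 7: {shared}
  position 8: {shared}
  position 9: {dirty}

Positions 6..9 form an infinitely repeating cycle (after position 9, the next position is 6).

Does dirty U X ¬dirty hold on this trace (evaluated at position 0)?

Satisfied

Walking from position 0: X ¬dirty first holds at position 3, and dirty holds at every earlier position along the way, so dirty U X ¬dirty holds.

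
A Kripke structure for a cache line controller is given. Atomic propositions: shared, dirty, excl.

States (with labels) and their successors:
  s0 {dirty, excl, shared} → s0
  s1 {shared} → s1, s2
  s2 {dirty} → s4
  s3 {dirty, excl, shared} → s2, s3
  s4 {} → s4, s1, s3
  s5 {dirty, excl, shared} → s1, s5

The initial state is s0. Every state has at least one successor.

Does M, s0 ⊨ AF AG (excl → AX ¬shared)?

Violated

States satisfying AG (excl → AX ¬shared): ∅.
States satisfying AF AG (excl → AX ¬shared): ∅.
There is a path from s0 along which AG (excl → AX ¬shared) never holds.
s0 ∉ Sat(AF AG (excl → AX ¬shared)).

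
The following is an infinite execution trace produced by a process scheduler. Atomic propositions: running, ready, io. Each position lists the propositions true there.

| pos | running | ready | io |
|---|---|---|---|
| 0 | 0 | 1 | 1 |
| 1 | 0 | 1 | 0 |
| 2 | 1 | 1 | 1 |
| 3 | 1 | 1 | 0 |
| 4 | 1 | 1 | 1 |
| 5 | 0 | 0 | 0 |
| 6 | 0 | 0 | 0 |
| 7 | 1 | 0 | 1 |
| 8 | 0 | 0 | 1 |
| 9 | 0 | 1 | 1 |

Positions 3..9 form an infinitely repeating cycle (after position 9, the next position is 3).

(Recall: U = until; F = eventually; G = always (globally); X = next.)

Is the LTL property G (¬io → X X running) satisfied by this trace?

¬io → X X running must hold at every position from 0 onward. It fails at position 3, so G (¬io → X X running) is false.
Positions where ¬io holds: 1, 3, 5, 6.
Check X X running at each: 1→ok, 3→fails, 5→ok, 6→fails.

Violated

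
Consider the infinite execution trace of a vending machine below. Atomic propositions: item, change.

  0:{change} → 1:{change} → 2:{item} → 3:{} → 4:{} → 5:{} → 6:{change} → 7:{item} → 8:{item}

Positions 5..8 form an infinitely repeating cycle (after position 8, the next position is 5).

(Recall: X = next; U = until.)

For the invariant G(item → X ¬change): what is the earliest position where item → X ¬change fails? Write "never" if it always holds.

item → X ¬change holds at every position 0..8, and those are all the positions the trace ever visits, so the invariant G(item → X ¬change) is never violated.

never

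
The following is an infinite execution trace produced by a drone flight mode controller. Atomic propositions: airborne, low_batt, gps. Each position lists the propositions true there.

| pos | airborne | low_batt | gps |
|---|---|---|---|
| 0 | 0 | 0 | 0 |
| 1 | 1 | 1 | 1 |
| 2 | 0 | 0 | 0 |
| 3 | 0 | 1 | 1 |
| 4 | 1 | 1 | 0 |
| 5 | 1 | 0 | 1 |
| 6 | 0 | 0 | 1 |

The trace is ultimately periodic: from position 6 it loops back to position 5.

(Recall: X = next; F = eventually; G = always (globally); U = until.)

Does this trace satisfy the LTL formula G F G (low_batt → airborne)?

F G (low_batt → airborne) holds at every position 0..6, and those are all positions ever visited, so G F G (low_batt → airborne) holds.

Holds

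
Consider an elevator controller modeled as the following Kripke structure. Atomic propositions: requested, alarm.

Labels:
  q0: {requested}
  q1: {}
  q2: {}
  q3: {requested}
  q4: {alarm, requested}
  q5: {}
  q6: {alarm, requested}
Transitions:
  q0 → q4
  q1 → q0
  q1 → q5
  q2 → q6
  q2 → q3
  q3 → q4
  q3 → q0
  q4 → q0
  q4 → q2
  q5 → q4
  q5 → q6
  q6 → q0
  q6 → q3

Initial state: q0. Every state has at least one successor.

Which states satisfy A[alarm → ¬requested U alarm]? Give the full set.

{q0, q1, q2, q3, q4, q5, q6}

States satisfying alarm → ¬requested: {q0, q1, q2, q3, q5}.
States satisfying alarm: {q4, q6}.
States satisfying A[alarm → ¬requested U alarm]: {q0, q1, q2, q3, q4, q5, q6}.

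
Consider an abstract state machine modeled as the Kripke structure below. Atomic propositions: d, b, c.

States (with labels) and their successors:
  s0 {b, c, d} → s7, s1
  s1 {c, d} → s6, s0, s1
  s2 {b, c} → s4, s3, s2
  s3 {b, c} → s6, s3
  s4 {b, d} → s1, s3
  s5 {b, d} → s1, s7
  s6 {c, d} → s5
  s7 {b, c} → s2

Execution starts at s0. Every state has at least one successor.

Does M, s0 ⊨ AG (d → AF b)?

No

States satisfying d → AF b: {s0, s2, s3, s4, s5, s6, s7}.
States satisfying AG (d → AF b): ∅.
s1 is reachable from s0 and violates d → AF b, so AG fails at s0.
s0 ∉ Sat(AG (d → AF b)).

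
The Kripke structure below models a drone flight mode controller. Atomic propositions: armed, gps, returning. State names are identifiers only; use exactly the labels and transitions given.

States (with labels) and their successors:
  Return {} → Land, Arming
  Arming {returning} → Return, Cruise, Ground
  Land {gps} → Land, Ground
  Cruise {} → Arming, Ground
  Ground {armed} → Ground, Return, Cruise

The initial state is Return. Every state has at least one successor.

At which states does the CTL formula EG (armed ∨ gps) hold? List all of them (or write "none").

States satisfying armed ∨ gps: {Land, Ground}.
States satisfying EG (armed ∨ gps): {Land, Ground}.

{Land, Ground}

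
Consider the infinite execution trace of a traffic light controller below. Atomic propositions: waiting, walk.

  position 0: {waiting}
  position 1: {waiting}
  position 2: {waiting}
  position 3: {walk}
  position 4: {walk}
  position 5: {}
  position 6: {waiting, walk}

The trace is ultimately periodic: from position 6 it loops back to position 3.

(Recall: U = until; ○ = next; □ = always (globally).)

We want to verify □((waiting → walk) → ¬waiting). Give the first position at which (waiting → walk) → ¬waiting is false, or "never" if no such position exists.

Check (waiting → walk) → ¬waiting at each position in order: 0 ✓, 1 ✓, 2 ✓, 3 ✓, 4 ✓, 5 ✓.
At position 6 the labels are {waiting, walk}, so (waiting → walk) → ¬waiting is false there. This is the first violation.

6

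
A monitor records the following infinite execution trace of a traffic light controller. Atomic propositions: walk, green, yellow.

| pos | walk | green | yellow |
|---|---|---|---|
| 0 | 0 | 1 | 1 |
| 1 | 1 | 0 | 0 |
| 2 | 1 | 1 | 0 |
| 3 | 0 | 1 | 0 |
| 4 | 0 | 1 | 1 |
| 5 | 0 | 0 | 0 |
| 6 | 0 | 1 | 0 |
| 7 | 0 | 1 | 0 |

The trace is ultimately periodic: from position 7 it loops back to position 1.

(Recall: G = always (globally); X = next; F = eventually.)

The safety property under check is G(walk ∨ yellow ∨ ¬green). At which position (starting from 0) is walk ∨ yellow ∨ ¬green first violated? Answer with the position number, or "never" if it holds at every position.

Check walk ∨ yellow ∨ ¬green at each position in order: 0 ✓, 1 ✓, 2 ✓.
At position 3 the labels are {green}, so walk ∨ yellow ∨ ¬green is false there. This is the first violation.

3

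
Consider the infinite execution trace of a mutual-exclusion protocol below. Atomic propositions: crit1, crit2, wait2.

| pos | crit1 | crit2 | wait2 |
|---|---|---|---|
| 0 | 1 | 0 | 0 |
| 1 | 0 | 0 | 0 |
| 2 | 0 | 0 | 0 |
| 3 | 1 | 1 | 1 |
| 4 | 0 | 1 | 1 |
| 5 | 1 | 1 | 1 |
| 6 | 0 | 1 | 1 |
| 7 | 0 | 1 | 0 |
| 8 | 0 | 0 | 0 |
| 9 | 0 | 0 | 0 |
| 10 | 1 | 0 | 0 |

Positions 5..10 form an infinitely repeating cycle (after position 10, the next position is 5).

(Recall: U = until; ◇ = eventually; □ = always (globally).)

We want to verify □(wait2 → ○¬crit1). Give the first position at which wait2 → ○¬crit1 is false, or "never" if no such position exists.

Check wait2 → ○¬crit1 at each position in order: 0 ✓, 1 ✓, 2 ✓, 3 ✓.
At position 4 the labels are {crit2, wait2} and the next position 5 has {crit1, crit2, wait2}, so wait2 → ○¬crit1 is false there. This is the first violation.

4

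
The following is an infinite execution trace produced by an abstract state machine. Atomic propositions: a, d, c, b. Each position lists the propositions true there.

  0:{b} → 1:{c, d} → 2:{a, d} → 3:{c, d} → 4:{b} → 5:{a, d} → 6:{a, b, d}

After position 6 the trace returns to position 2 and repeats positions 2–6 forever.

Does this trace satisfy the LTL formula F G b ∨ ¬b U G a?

G b is false at every position 0..6, so it never becomes true and F G b fails.
Walking from position 0: at position 0, G a has not yet held and ¬b fails, so ¬b U G a is false.
At position 0: F G b is false; ¬b U G a is false; so F G b ∨ ¬b U G a is false.

No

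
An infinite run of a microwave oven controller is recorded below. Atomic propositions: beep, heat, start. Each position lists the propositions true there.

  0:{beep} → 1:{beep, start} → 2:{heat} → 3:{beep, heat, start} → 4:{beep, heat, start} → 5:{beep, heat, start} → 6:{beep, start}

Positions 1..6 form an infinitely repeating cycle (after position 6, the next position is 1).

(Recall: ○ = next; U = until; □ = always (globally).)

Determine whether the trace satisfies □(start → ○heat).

start → ○heat must hold at every position from 0 onward. It fails at position 5, so □(start → ○heat) is false.
Positions where start holds: 1, 3, 4, 5, 6.
Check ○heat at each: 1→ok, 3→ok, 4→ok, 5→fails, 6→fails.

No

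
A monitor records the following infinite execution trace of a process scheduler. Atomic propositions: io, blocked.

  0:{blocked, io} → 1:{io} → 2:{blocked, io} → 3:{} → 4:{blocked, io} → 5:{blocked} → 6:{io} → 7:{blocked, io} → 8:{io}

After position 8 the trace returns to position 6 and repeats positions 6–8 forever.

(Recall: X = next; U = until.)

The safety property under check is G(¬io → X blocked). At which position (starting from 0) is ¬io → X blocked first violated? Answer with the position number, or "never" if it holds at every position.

Check ¬io → X blocked at each position in order: 0 ✓, 1 ✓, 2 ✓, 3 ✓, 4 ✓.
At position 5 the labels are {blocked} and the next position 6 has {io}, so ¬io → X blocked is false there. This is the first violation.

5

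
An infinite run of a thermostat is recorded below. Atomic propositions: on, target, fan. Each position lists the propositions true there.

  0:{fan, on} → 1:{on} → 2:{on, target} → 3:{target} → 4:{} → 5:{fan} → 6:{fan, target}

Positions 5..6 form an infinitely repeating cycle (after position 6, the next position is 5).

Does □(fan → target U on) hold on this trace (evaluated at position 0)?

No

fan → target U on must hold at every position from 0 onward. It fails at position 5, so □(fan → target U on) is false.
Positions where fan holds: 0, 5, 6.
Check target U on at each: 0→ok, 5→fails, 6→fails.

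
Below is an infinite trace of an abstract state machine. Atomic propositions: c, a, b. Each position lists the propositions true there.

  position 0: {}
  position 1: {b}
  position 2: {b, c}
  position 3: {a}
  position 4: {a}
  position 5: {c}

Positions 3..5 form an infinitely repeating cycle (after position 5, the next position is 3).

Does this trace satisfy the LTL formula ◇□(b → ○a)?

Holds

□(b → ○a) holds at position 2, which is reachable from 0, so ◇□(b → ○a) holds.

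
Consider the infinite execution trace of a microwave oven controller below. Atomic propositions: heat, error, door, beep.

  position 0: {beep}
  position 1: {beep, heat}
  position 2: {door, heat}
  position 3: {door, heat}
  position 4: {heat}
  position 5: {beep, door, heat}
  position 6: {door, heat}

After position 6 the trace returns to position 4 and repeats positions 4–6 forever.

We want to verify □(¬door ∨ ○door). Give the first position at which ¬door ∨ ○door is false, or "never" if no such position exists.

3

Check ¬door ∨ ○door at each position in order: 0 ✓, 1 ✓, 2 ✓.
At position 3 the labels are {door, heat} and the next position 4 has {heat}, so ¬door ∨ ○door is false there. This is the first violation.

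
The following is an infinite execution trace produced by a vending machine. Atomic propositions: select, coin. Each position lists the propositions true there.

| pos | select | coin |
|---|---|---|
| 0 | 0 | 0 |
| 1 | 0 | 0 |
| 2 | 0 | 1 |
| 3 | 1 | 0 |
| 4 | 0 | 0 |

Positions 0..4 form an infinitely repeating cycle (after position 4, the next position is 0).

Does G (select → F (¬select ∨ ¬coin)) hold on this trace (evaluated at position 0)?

select → F (¬select ∨ ¬coin) holds at every position 0..4, and those are all positions ever visited, so G (select → F (¬select ∨ ¬coin)) holds.
Positions where select holds: 3.
Check F (¬select ∨ ¬coin) at each: 3→ok.

Yes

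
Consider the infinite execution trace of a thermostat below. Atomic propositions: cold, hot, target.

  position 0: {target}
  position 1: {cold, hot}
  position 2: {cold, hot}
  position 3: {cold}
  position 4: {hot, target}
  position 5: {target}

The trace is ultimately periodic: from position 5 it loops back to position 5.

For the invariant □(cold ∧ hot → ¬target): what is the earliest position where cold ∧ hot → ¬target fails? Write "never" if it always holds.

cold ∧ hot → ¬target holds at every position 0..5, and those are all the positions the trace ever visits, so the invariant □(cold ∧ hot → ¬target) is never violated.

never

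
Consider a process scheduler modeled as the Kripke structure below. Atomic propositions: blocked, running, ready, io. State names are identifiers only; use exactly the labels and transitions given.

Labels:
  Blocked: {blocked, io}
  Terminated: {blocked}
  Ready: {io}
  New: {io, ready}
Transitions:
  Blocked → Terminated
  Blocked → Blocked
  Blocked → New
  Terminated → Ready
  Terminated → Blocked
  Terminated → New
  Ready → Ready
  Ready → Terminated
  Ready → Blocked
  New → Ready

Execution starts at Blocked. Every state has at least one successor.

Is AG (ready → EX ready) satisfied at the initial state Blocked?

Violated

States satisfying ready → EX ready: {Blocked, Terminated, Ready}.
States satisfying AG (ready → EX ready): ∅.
New is reachable from Blocked and violates ready → EX ready, so AG fails at Blocked.
Blocked ∉ Sat(AG (ready → EX ready)).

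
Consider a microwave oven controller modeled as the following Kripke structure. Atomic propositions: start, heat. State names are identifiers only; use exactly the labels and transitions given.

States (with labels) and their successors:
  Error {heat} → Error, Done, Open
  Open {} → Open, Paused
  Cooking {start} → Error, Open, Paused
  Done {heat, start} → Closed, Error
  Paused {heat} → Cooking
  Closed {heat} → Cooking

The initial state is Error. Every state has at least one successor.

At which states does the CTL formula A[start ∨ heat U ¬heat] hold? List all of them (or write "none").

States satisfying start ∨ heat: {Error, Cooking, Done, Paused, Closed}.
States satisfying ¬heat: {Open, Cooking}.
States satisfying A[start ∨ heat U ¬heat]: {Open, Cooking, Paused, Closed}.

{Open, Cooking, Paused, Closed}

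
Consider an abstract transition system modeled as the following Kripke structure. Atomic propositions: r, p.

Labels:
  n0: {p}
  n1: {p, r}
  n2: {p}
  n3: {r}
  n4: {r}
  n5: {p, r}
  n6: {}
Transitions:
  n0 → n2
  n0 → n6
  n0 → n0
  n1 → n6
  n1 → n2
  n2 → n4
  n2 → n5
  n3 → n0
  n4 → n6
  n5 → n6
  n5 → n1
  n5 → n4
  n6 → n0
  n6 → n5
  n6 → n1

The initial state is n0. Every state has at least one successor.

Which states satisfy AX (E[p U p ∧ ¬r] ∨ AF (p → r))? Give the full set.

{n0, n1, n2, n3, n4, n5, n6}

States satisfying E[p U p ∧ ¬r] ∨ AF (p → r): {n0, n1, n2, n3, n4, n5, n6}.
States satisfying AX (E[p U p ∧ ¬r] ∨ AF (p → r)): {n0, n1, n2, n3, n4, n5, n6}.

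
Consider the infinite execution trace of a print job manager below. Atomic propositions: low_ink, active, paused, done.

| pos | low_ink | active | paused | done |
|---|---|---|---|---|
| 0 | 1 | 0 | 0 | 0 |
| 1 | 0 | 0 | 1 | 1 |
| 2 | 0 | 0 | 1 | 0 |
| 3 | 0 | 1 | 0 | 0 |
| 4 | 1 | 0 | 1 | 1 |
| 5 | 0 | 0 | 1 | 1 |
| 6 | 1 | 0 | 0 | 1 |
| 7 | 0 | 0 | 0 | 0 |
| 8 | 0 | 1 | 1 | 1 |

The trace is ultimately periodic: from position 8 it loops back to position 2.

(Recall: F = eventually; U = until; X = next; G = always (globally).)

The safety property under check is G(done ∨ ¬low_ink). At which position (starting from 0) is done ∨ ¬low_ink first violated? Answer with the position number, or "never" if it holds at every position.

0

At position 0 the labels are {low_ink}, so done ∨ ¬low_ink is false there. This is the first violation.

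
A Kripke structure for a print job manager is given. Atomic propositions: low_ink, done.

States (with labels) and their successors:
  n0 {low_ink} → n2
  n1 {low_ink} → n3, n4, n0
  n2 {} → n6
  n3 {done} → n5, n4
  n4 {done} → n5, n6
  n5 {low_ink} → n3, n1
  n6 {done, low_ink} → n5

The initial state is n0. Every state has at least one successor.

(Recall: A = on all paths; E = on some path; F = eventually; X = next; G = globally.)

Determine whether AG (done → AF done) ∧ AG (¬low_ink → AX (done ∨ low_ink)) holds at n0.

Holds

States satisfying done → AF done: {n0, n1, n2, n3, n4, n5, n6}.
States satisfying AG (done → AF done): {n0, n1, n2, n3, n4, n5, n6}.
States satisfying ¬low_ink → AX (done ∨ low_ink): {n0, n1, n2, n3, n4, n5, n6}.
States satisfying AG (¬low_ink → AX (done ∨ low_ink)): {n0, n1, n2, n3, n4, n5, n6}.
States satisfying AG (done → AF done) ∧ AG (¬low_ink → AX (done ∨ low_ink)): {n0, n1, n2, n3, n4, n5, n6}.
n0 ∈ Sat(AG (done → AF done) ∧ AG (¬low_ink → AX (done ∨ low_ink))).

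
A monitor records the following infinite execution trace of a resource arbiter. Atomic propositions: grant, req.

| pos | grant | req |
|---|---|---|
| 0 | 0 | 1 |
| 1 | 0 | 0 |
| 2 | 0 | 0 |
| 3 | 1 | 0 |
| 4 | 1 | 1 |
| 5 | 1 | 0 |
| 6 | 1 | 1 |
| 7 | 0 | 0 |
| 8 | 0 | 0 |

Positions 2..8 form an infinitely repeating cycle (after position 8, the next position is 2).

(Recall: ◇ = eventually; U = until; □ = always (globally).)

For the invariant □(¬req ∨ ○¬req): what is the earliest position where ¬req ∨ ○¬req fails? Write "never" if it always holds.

never

¬req ∨ ○¬req holds at every position 0..8, and those are all the positions the trace ever visits, so the invariant □(¬req ∨ ○¬req) is never violated.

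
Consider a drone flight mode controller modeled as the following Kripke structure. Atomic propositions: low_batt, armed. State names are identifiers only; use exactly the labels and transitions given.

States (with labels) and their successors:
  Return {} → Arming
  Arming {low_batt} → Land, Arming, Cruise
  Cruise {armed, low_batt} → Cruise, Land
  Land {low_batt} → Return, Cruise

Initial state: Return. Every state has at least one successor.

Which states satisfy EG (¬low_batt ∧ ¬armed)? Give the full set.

States satisfying ¬low_batt ∧ ¬armed: {Return}.
States satisfying EG (¬low_batt ∧ ¬armed): ∅.

none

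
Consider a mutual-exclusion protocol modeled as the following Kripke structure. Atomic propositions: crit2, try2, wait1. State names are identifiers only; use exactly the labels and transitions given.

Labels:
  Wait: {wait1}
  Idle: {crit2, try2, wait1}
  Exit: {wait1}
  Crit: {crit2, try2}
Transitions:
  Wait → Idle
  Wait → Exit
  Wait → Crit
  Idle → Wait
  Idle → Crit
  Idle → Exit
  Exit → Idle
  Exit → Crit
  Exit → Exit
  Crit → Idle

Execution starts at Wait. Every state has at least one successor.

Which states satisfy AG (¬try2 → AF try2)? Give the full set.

States satisfying ¬try2 → AF try2: {Idle, Crit}.
States satisfying AG (¬try2 → AF try2): ∅.

none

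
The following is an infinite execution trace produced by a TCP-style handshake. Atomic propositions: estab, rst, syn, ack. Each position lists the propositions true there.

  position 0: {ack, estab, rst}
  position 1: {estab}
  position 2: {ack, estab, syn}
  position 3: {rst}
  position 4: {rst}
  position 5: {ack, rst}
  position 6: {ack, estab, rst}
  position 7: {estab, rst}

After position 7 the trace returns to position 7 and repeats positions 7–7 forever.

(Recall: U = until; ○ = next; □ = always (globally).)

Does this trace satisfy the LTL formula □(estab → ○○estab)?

estab → ○○estab must hold at every position from 0 onward. It fails at position 1, so □(estab → ○○estab) is false.
Positions where estab holds: 0, 1, 2, 6, 7.
Check ○○estab at each: 0→ok, 1→fails, 2→fails, 6→ok, 7→ok.

No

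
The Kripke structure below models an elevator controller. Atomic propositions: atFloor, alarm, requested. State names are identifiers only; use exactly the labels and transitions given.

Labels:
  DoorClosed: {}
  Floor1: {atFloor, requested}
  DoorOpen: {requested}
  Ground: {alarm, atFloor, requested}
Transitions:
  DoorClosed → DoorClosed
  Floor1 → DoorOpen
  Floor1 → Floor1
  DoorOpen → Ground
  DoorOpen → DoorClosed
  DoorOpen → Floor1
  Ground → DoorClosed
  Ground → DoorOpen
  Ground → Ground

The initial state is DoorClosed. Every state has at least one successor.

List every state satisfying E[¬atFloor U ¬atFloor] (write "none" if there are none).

{DoorClosed, DoorOpen}

States satisfying ¬atFloor: {DoorClosed, DoorOpen}.
States satisfying E[¬atFloor U ¬atFloor]: {DoorClosed, DoorOpen}.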